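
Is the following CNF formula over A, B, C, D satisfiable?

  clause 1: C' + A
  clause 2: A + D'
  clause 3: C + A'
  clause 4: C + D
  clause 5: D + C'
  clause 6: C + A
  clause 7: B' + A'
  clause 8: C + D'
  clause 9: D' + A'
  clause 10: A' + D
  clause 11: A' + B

Try C = 0.
From the singleton clause (A'), A = 0.
That conflicts with the unit clause (A).
Backtrack on C: now try C = 1.
From the singleton clause (A), A = 1.
From the singleton clause (D), D = 1.
That conflicts with the unit clause (D').
Either choice for C ends in contradiction.
No assignment satisfies every clause.

Unsatisfiable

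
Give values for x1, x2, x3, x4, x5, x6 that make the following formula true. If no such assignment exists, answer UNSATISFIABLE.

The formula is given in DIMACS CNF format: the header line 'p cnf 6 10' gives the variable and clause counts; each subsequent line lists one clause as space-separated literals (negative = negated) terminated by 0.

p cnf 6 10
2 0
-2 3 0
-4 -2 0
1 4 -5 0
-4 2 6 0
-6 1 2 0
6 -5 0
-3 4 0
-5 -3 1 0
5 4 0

From the singleton clause (x2), x2 = True.
From the singleton clause (x3), x3 = True.
From the singleton clause (¬x4), x4 = False.
That conflicts with the unit clause (x4).

UNSATISFIABLE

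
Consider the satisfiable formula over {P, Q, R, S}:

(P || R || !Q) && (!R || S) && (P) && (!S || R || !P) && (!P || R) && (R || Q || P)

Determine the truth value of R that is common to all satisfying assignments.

True

Suppose R = false.
From the singleton clause (P), P = true.
But (!P) is also a unit clause — contradiction.
So every satisfying assignment has R = True.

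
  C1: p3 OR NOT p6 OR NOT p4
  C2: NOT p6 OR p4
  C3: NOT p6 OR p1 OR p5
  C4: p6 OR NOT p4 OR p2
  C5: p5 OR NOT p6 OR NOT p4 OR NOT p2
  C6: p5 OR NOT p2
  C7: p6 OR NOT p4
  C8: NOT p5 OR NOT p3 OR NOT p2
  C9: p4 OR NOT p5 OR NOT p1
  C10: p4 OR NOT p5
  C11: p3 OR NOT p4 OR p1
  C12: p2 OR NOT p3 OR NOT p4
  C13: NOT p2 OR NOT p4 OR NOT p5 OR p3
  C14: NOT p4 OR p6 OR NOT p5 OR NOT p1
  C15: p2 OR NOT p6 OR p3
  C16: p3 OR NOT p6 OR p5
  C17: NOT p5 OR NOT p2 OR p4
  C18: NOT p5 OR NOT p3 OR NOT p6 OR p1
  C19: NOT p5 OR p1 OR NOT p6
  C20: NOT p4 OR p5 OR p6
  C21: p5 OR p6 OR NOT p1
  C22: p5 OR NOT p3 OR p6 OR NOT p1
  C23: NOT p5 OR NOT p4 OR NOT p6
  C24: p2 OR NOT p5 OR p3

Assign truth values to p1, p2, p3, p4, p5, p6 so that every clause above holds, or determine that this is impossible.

Suppose p6 = false.
From the singleton clause (NOT p4), p4 = false.
From the singleton clause (NOT p5), p5 = false.
From the singleton clause (NOT p2), p2 = false.
From the singleton clause (NOT p1), p1 = false.
All clauses hold; p3 can take either value.

p1=false,  p2=false,  p3=true,  p4=false,  p5=false,  p6=false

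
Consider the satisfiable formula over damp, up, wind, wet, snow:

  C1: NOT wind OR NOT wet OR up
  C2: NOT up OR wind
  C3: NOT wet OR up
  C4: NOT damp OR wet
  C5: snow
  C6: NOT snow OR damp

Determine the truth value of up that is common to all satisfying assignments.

Suppose up = false.
From the singleton clause (NOT wet), wet = false.
From the singleton clause (NOT damp), damp = false.
From the singleton clause (snow), snow = true.
But (NOT snow) is also a unit clause — contradiction.
So every satisfying assignment has up = True.

True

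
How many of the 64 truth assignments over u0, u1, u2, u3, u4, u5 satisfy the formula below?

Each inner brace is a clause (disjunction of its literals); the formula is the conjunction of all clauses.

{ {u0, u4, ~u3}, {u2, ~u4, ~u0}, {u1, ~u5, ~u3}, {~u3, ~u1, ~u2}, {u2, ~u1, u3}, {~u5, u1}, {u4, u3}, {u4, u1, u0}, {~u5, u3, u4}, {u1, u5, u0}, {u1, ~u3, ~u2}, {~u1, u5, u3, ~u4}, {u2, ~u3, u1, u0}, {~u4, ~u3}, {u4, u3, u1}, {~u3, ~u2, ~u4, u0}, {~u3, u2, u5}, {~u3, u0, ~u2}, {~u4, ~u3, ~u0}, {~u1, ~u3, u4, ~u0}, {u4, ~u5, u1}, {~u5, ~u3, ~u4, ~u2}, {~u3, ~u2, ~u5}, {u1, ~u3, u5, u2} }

3

There are 2^6 = 64 truth assignments over (u0, u1, u2, u3, u4, u5).
Split on u0. With u0 = 1, the clauses containing u0 are satisfied and ~u0 drops from the rest; 2 of the 2^5 = 32 assignments to the other variables satisfy what remains.
With u0 = 0, by the same count on the reduced clause set, 1 assignment works.
(One model: u0=F, u1=T, u2=T, u3=F, u4=T, u5=T.)
Total: 2 + 1 = 3.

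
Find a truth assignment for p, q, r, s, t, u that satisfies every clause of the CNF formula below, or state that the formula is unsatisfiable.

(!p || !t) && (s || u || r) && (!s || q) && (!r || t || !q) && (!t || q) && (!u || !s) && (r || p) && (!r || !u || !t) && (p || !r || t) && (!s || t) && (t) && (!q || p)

From the singleton clause (t), t = true.
From the singleton clause (!p), p = false.
From the singleton clause (q), q = true.
That conflicts with the unit clause (!q).

UNSATISFIABLE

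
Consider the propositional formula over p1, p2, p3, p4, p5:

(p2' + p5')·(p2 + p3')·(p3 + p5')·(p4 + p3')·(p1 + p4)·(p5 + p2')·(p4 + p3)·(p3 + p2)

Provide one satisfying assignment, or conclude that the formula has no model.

Try p2 = 0.
(p3') alone gives p3 = 0.
That conflicts with the unit clause (p3).
Undo p2 and try p2 = 1.
(p5') alone gives p5 = 0.
That conflicts with the unit clause (p5).
Neither p2 = 1 nor p2 = 0 works.

UNSATISFIABLE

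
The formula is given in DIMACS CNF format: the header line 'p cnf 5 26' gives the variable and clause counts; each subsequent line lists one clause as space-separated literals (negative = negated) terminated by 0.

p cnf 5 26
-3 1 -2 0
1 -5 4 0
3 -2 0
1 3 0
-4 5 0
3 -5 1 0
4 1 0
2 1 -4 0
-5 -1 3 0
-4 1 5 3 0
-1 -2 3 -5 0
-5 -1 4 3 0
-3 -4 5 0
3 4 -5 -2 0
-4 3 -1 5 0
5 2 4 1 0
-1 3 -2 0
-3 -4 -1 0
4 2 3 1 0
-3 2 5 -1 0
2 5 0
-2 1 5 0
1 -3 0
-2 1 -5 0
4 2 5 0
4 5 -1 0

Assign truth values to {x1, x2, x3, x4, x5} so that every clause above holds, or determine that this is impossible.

Branch on x3: set x3 = True.
The clause (x1) is unit, so x1 = True.
The clause (¬x4) is unit, so x4 = False.
The clause (x5) is unit, so x5 = True.
No clause remains; x2 is free.

x1 ↦ True, x2 ↦ True, x3 ↦ True, x4 ↦ False, x5 ↦ True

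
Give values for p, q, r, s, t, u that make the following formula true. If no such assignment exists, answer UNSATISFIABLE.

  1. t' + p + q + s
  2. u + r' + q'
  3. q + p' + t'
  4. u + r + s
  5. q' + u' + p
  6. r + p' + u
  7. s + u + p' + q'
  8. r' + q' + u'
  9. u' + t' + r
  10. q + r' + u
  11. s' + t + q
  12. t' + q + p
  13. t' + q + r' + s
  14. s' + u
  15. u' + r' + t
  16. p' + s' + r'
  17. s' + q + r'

Try s = 0.
Try u = 1.
Try q = 0.
Try t = 0.
The clause (r') is unit, so r = 0.
Every clause is now satisfied; p is unconstrained.

p: 1; q: 0; r: 0; s: 0; t: 0; u: 1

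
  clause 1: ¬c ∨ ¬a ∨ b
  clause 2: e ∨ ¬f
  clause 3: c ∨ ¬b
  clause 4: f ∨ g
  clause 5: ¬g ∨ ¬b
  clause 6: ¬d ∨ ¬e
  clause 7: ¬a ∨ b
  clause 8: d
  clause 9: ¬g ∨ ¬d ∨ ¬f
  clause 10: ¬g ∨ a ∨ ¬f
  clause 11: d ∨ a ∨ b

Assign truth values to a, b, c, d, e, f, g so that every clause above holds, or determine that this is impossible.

a=False, b=False, c=True, d=True, e=False, f=False, g=True

Unit clause (d) forces d = True.
Unit clause (¬e) forces e = False.
Unit clause (¬f) forces f = False.
Unit clause (g) forces g = True.
Unit clause (¬b) forces b = False.
Unit clause (¬a) forces a = False.
Every clause is now satisfied; c is unconstrained.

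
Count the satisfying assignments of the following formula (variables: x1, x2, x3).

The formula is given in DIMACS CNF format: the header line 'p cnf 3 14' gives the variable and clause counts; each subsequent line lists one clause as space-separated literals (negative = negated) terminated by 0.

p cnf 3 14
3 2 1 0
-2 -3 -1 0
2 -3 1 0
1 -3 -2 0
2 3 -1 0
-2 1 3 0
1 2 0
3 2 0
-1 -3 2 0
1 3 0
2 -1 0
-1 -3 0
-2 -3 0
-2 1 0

1

There are 2^3 = 8 truth assignments over (x1, x2, x3).
Check each against the 14 clauses (columns in the order x1, x2, x3):
  F F F  ✗ fails (x3 ∨ x2 ∨ x1)
  F F T  ✗ fails (x2 ∨ ¬x3 ∨ x1)
  F T F  ✗ fails (¬x2 ∨ x1 ∨ x3)
  F T T  ✗ fails (x1 ∨ ¬x3 ∨ ¬x2)
  T F F  ✗ fails (x2 ∨ x3 ∨ ¬x1)
  T F T  ✗ fails (¬x1 ∨ ¬x3 ∨ x2)
  T T F  ✓ satisfies all
  T T T  ✗ fails (¬x2 ∨ ¬x3 ∨ ¬x1)
1 of the 8 rows is a model.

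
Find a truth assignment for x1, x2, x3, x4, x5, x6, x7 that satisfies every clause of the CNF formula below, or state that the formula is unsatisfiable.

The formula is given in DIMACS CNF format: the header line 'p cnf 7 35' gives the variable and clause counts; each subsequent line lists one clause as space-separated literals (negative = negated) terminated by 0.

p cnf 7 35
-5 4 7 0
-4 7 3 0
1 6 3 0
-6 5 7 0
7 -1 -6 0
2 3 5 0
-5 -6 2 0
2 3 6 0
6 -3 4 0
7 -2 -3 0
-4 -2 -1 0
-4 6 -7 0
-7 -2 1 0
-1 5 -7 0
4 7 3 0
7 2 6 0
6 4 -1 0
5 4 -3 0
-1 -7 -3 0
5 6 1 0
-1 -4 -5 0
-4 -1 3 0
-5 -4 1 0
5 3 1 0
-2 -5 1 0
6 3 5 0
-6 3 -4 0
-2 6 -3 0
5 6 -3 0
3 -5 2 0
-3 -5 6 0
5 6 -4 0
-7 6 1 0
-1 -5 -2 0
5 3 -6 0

Try x5 = False.
Try x6 = True.
From the singleton clause (x7), x7 = True.
From the singleton clause (¬x1), x1 = False.
From the singleton clause (¬x2), x2 = False.
From the singleton clause (x3), x3 = True.
From the singleton clause (x4), x4 = True.
This assignment satisfies each clause.

x1=False, x2=False, x3=True, x4=True, x5=False, x6=True, x7=True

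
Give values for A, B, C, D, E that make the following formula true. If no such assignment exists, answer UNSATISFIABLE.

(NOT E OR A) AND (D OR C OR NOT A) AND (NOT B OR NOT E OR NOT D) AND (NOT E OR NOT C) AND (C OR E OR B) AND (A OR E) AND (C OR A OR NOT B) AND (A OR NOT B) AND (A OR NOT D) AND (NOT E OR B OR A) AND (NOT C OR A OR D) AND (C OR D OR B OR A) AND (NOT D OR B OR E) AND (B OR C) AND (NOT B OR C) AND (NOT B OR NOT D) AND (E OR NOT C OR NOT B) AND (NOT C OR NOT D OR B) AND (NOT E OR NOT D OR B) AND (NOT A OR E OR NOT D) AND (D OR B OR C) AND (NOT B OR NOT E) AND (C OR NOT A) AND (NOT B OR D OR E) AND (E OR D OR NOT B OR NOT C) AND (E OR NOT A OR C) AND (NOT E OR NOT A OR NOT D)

A=true; B=false; C=true; D=false; E=false

Case E = false:
The clause (A) is unit, so A = true.
The clause (NOT D) is unit, so D = false.
The clause (C) is unit, so C = true.
The clause (NOT B) is unit, so B = false.
This assignment satisfies each clause.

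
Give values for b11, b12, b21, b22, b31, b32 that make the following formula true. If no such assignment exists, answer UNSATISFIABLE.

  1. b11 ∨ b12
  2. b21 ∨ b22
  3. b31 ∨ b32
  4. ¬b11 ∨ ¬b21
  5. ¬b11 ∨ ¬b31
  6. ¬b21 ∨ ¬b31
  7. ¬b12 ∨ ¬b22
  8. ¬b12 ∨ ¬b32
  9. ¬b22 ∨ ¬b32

Suppose b11 = True.
(¬b21) alone gives b21 = False.
(b22) alone gives b22 = True.
(¬b31) alone gives b31 = False.
(b32) alone gives b32 = True.
That conflicts with the unit clause (¬b32).
Undo b11 and try b11 = False.
(b12) alone gives b12 = True.
(¬b22) alone gives b22 = False.
(b21) alone gives b21 = True.
(¬b31) alone gives b31 = False.
(b32) alone gives b32 = True.
That conflicts with the unit clause (¬b32).
Both values of b11 lead to a conflict.

UNSATISFIABLE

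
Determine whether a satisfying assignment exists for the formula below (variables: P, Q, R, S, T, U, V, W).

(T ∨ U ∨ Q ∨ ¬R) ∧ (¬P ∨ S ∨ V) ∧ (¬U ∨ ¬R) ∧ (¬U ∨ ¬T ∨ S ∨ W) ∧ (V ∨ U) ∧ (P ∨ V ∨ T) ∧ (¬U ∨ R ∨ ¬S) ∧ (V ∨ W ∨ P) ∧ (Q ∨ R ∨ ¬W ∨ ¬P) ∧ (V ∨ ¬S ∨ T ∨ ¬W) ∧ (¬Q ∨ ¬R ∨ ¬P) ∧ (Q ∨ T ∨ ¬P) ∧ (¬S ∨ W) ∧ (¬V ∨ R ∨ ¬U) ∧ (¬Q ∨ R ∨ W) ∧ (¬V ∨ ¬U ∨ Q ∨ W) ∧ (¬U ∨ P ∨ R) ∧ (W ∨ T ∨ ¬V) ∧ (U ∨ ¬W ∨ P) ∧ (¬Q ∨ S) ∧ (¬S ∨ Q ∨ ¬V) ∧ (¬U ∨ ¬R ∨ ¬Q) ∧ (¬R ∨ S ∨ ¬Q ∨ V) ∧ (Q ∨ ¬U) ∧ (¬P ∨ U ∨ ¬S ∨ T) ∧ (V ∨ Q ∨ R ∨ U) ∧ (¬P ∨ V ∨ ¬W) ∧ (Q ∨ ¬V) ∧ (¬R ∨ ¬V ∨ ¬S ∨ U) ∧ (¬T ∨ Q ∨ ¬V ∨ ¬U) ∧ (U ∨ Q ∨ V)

Satisfiable

Suppose U = False.
The clause (V) is unit, so V = True.
The clause (Q) is unit, so Q = True.
The clause (S) is unit, so S = True.
The clause (W) is unit, so W = True.
The clause (P) is unit, so P = True.
The clause (¬R) is unit, so R = False.
The clause (T) is unit, so T = True.
This assignment satisfies each clause.
A satisfying assignment: P=True; Q=True; R=False; S=True; T=True; U=False; V=True; W=True.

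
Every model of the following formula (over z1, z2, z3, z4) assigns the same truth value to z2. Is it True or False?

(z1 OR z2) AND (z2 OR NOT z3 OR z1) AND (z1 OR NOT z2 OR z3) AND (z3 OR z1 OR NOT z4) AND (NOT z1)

Suppose z2 = false.
(z1) alone gives z1 = true.
But (NOT z1) is also a unit clause — contradiction.
So every satisfying assignment has z2 = True.

True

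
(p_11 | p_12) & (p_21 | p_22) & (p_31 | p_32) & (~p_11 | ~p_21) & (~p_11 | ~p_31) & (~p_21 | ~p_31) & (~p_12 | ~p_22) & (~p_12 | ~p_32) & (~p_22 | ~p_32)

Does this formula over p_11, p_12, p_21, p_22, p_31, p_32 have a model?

Unsatisfiable

Try p_11 = 1.
(~p_21) alone gives p_21 = 0.
(p_22) alone gives p_22 = 1.
(~p_31) alone gives p_31 = 0.
(p_32) alone gives p_32 = 1.
That conflicts with the unit clause (~p_32).
Undo p_11 and try p_11 = 0.
(p_12) alone gives p_12 = 1.
(~p_22) alone gives p_22 = 0.
(p_21) alone gives p_21 = 1.
(~p_31) alone gives p_31 = 0.
(p_32) alone gives p_32 = 1.
That conflicts with the unit clause (~p_32).
Either choice for p_11 ends in contradiction.
No assignment satisfies every clause.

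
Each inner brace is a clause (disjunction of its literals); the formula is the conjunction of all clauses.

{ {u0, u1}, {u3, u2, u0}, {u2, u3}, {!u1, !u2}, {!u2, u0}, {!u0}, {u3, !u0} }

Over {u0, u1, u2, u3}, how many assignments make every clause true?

There are 2^4 = 16 truth assignments over (u0, u1, u2, u3).
Split on u3. With u3 = true, the clauses containing u3 are satisfied and !u3 drops from the rest; 1 of the 2^3 = 8 assignments to the other variables satisfy what remains.
With u3 = false, by the same count on the reduced clause set, 0 assignments work.
(One model: u0=F, u1=T, u2=F, u3=T.)
Total: 1 + 0 = 1.

1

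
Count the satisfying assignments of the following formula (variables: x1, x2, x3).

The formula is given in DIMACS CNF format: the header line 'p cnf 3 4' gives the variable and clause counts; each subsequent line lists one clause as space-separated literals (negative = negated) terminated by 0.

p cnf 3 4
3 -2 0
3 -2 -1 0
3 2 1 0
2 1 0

4

There are 2^3 = 8 truth assignments over (x1, x2, x3).
Split on x2. With x2 = True, the clauses containing x2 are satisfied and ¬x2 drops from the rest; 2 of the 2^2 = 4 assignments to the other variables satisfy what remains.
With x2 = False, by the same count on the reduced clause set, 2 assignments work.
Total: 2 + 2 = 4.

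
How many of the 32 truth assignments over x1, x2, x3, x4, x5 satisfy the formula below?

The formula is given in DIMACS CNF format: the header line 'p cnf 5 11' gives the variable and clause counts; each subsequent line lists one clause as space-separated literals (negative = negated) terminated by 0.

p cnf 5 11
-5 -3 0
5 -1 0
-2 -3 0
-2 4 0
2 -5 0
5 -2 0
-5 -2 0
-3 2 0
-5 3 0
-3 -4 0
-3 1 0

2

There are 2^5 = 32 truth assignments over (x1, x2, x3, x4, x5).
Split on x1. With x1 = True, the clauses containing x1 are satisfied and ¬x1 drops from the rest; 0 of the 2^4 = 16 assignments to the other variables satisfy what remains.
With x1 = False, by the same count on the reduced clause set, 2 assignments work.
(One model: x1=F, x2=F, x3=F, x4=F, x5=F.)
Total: 0 + 2 = 2.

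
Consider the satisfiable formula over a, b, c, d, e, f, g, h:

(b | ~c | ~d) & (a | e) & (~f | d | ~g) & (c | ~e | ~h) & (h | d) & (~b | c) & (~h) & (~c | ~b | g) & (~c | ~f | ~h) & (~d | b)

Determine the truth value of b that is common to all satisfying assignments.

Suppose b = 0.
Unit clause (~h) forces h = 0.
Unit clause (d) forces d = 1.
But (~d) is also a unit clause — contradiction.
So every satisfying assignment has b = True.

True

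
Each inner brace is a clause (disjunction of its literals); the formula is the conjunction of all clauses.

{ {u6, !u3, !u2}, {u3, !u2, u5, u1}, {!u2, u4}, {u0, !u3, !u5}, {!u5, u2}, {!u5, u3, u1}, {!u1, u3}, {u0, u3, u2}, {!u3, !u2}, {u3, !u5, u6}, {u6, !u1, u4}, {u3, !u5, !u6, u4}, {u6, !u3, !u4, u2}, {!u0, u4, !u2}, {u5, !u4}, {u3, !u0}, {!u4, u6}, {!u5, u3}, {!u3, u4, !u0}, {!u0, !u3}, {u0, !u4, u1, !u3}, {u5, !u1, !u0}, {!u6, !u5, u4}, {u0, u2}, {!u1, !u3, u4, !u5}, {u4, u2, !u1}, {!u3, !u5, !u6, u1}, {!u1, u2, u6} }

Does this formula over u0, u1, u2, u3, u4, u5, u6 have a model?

Branch on u2: set u2 = false.
From the singleton clause (!u5), u5 = false.
From the singleton clause (!u4), u4 = false.
From the singleton clause (u0), u0 = true.
From the singleton clause (u3), u3 = true.
Now (!u3) is unsatisfied and unit — conflict.
Undo u2 and try u2 = true.
From the singleton clause (u4), u4 = true.
From the singleton clause (!u3), u3 = false.
From the singleton clause (!u1), u1 = false.
From the singleton clause (u5), u5 = true.
Now (!u5) is unsatisfied and unit — conflict.
Either choice for u2 ends in contradiction.
No assignment satisfies every clause.

No, unsatisfiable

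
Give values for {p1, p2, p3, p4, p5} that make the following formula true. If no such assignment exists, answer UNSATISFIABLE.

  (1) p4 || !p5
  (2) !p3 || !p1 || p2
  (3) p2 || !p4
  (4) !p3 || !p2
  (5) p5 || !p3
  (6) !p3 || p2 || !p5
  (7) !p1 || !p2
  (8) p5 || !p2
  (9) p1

p1 ↦ true,  p2 ↦ false,  p3 ↦ false,  p4 ↦ false,  p5 ↦ false

The clause (p1) is unit, so p1 = true.
The clause (!p2) is unit, so p2 = false.
The clause (!p3) is unit, so p3 = false.
The clause (!p4) is unit, so p4 = false.
The clause (!p5) is unit, so p5 = false.
All clauses are satisfied.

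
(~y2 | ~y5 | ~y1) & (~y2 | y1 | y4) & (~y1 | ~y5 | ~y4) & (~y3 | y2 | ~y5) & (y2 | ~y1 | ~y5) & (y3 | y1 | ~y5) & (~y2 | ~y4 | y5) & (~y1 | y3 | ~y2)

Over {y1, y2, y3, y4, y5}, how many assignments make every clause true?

There are 2^5 = 32 truth assignments over (y1, y2, y3, y4, y5).
Split on y1. With y1 = 1, the clauses containing y1 are satisfied and ~y1 drops from the rest; 5 of the 2^4 = 16 assignments to the other variables satisfy what remains.
With y1 = 0, by the same count on the reduced clause set, 5 assignments work.
(One model: y1=F, y2=F, y3=F, y4=F, y5=F.)
Total: 5 + 5 = 10.

10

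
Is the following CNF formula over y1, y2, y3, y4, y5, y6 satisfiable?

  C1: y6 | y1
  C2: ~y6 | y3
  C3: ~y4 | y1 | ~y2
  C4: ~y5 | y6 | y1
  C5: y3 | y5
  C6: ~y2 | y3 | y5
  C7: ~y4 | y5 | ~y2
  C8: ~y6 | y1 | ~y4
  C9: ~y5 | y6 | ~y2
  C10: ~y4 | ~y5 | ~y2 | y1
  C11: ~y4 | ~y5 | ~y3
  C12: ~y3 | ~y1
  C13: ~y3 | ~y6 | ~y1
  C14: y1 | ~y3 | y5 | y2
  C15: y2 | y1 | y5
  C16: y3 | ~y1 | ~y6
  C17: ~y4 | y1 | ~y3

Yes, satisfiable

Suppose y6 = 1.
The clause (y3) is unit, so y3 = 1.
The clause (~y1) is unit, so y1 = 0.
The clause (~y4) is unit, so y4 = 0.
Suppose y5 = 1.
No clause remains; y2 is free.
A satisfying assignment: y1 ↦ 0,  y2 ↦ 0,  y3 ↦ 1,  y4 ↦ 0,  y5 ↦ 1,  y6 ↦ 1.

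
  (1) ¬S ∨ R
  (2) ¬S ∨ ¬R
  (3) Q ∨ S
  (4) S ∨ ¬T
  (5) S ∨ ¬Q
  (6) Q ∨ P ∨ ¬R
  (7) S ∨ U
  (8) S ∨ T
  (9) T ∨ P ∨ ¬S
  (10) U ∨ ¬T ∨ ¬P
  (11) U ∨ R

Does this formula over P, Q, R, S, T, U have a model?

Case S = False:
Unit clause (Q) forces Q = True.
Now (¬Q) is unsatisfied and unit — conflict.
So S must be the other value — set S = True.
Unit clause (R) forces R = True.
Now (¬R) is unsatisfied and unit — conflict.
Either choice for S ends in contradiction.
No assignment satisfies every clause.

Unsatisfiable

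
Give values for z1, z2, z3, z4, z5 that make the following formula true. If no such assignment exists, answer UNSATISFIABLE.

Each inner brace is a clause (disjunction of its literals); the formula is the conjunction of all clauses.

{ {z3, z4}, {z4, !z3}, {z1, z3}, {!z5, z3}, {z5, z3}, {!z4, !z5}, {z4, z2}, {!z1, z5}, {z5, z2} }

Try z3 = true.
The clause (z4) is unit, so z4 = true.
The clause (!z5) is unit, so z5 = false.
The clause (!z1) is unit, so z1 = false.
The clause (z2) is unit, so z2 = true.
Every clause now holds.

z1: false,  z2: true,  z3: true,  z4: true,  z5: false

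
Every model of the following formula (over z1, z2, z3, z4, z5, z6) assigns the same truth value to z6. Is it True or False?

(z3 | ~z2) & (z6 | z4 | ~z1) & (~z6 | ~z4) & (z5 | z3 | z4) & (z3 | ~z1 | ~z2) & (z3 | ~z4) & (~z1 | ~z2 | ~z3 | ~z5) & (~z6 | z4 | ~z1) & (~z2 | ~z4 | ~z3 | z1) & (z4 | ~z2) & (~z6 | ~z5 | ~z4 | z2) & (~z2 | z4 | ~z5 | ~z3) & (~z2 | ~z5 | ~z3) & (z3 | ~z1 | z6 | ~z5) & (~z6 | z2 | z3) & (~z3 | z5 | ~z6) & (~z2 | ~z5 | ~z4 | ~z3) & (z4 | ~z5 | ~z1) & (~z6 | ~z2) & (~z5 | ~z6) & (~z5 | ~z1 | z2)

False

Suppose z6 = 1.
The clause (~z4) is unit, so z4 = 0.
The clause (~z1) is unit, so z1 = 0.
The clause (~z2) is unit, so z2 = 0.
The clause (z3) is unit, so z3 = 1.
The clause (z5) is unit, so z5 = 1.
But (~z5) is also a unit clause — contradiction.
So every satisfying assignment has z6 = False.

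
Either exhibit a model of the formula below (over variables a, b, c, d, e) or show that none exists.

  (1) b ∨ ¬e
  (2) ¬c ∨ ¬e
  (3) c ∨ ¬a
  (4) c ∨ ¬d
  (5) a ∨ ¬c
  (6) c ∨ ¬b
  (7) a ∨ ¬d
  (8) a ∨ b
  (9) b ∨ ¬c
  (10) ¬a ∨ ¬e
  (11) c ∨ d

Case b = True:
(c) alone gives c = True.
(¬e) alone gives e = False.
(a) alone gives a = True.
No clause remains; d is free.

a: True,  b: True,  c: True,  d: True,  e: False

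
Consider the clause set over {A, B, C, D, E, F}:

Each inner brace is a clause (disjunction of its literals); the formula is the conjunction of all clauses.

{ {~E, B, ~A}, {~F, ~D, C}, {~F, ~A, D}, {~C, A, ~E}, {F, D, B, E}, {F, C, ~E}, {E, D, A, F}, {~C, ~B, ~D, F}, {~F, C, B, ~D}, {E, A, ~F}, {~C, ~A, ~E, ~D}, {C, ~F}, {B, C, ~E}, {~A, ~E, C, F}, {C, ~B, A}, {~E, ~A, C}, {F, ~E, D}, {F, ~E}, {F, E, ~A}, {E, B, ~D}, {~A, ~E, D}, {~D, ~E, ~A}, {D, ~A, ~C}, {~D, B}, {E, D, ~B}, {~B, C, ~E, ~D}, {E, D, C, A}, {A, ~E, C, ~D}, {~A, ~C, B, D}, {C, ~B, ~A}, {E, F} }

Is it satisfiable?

Satisfiable

Suppose C = 1.
Suppose A = 1.
From the singleton clause (D), D = 1.
From the singleton clause (~E), E = 0.
From the singleton clause (F), F = 1.
From the singleton clause (B), B = 1.
All clauses are satisfied.
A satisfying assignment: A=1,  B=1,  C=1,  D=1,  E=0,  F=1.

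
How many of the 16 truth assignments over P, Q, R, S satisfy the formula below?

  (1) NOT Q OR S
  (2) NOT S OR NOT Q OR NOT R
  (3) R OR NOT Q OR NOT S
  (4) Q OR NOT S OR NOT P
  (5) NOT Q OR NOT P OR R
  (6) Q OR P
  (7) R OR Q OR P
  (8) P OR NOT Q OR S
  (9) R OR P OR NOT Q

2

There are 2^4 = 16 truth assignments over (P, Q, R, S).
Check each against the 9 clauses (columns in the order P, Q, R, S):
  F F F F  ✗ fails (Q OR P)
  F F F T  ✗ fails (Q OR P)
  F F T F  ✗ fails (Q OR P)
  F F T T  ✗ fails (Q OR P)
  F T F F  ✗ fails (NOT Q OR S)
  F T F T  ✗ fails (R OR NOT Q OR NOT S)
  F T T F  ✗ fails (NOT Q OR S)
  F T T T  ✗ fails (NOT S OR NOT Q OR NOT R)
  T F F F  ✓ satisfies all
  T F F T  ✗ fails (Q OR NOT S OR NOT P)
  T F T F  ✓ satisfies all
  T F T T  ✗ fails (Q OR NOT S OR NOT P)
  T T F F  ✗ fails (NOT Q OR S)
  T T F T  ✗ fails (R OR NOT Q OR NOT S)
  T T T F  ✗ fails (NOT Q OR S)
  T T T T  ✗ fails (NOT S OR NOT Q OR NOT R)
2 of the 16 rows are models.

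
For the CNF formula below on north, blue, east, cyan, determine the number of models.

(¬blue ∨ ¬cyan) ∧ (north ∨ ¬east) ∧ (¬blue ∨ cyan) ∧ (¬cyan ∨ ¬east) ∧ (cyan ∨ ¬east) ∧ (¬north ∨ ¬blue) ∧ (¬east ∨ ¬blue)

4

There are 2^4 = 16 truth assignments over (north, blue, east, cyan).
Check each against the 7 clauses (columns in the order north, blue, east, cyan):
  F F F F  ✓ satisfies all
  F F F T  ✓ satisfies all
  F F T F  ✗ fails (north ∨ ¬east)
  F F T T  ✗ fails (north ∨ ¬east)
  F T F F  ✗ fails (¬blue ∨ cyan)
  F T F T  ✗ fails (¬blue ∨ ¬cyan)
  F T T F  ✗ fails (north ∨ ¬east)
  F T T T  ✗ fails (¬blue ∨ ¬cyan)
  T F F F  ✓ satisfies all
  T F F T  ✓ satisfies all
  T F T F  ✗ fails (cyan ∨ ¬east)
  T F T T  ✗ fails (¬cyan ∨ ¬east)
  T T F F  ✗ fails (¬blue ∨ cyan)
  T T F T  ✗ fails (¬blue ∨ ¬cyan)
  T T T F  ✗ fails (¬blue ∨ cyan)
  T T T T  ✗ fails (¬blue ∨ ¬cyan)
4 of the 16 rows are models.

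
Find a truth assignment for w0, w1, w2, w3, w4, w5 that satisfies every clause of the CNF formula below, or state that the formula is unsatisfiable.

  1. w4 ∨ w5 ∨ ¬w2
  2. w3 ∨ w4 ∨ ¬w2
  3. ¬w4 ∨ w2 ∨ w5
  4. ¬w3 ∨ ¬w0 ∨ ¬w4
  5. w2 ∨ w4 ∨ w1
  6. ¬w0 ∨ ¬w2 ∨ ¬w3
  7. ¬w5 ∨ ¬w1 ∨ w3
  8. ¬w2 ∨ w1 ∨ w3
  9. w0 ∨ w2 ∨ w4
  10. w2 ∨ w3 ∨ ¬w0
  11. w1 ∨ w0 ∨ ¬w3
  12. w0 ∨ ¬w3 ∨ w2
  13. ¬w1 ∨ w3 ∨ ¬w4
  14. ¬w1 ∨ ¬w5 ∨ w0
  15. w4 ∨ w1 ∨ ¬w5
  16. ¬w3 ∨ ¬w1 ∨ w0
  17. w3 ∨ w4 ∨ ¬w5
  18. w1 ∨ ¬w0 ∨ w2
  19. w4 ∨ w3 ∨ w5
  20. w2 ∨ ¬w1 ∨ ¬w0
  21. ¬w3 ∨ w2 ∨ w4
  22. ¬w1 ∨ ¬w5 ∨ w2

w0=False,  w1=False,  w2=False,  w3=False,  w4=True,  w5=True

Suppose w4 = True.
Suppose w2 = False.
The clause (w5) is unit, so w5 = True.
The clause (¬w1) is unit, so w1 = False.
The clause (¬w0) is unit, so w0 = False.
The clause (¬w3) is unit, so w3 = False.
All clauses are satisfied.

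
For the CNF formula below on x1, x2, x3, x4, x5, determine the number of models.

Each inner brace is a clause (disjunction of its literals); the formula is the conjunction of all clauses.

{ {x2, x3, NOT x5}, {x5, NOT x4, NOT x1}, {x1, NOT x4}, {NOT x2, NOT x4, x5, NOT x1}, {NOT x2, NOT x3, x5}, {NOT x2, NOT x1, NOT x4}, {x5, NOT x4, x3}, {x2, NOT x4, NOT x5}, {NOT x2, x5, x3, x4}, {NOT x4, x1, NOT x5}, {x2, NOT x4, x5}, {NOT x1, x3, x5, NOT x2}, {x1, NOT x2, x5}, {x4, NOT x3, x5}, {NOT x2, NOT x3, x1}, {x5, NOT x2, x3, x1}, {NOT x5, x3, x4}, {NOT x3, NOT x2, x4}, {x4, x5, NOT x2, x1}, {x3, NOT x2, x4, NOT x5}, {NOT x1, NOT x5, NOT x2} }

There are 2^5 = 32 truth assignments over (x1, x2, x3, x4, x5).
Split on x2. With x2 = true, the clauses containing x2 are satisfied and NOT x2 drops from the rest; 0 of the 2^4 = 16 assignments to the other variables satisfy what remains.
With x2 = false, by the same count on the reduced clause set, 4 assignments work.
Total: 0 + 4 = 4.

4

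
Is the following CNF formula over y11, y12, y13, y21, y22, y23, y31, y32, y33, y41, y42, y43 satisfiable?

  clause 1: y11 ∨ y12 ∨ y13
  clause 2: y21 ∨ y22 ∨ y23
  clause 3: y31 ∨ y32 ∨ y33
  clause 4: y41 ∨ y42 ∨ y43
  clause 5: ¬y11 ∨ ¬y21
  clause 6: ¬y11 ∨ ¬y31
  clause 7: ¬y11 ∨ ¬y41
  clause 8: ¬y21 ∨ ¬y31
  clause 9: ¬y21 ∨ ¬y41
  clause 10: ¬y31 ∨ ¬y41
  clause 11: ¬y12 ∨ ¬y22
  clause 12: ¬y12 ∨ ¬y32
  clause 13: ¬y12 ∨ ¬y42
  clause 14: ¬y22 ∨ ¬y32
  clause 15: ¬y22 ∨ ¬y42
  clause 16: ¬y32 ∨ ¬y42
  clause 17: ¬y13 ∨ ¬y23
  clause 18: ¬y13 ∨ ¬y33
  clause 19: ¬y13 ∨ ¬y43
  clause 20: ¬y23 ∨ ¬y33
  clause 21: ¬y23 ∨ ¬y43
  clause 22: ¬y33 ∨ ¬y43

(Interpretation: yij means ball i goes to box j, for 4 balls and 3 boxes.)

Unsatisfiable

Try y11 = False.
Try y12 = True.
From the singleton clause (¬y22), y22 = False.
From the singleton clause (¬y32), y32 = False.
From the singleton clause (¬y42), y42 = False.
Try y21 = True.
From the singleton clause (¬y31), y31 = False.
From the singleton clause (y33), y33 = True.
From the singleton clause (¬y41), y41 = False.
From the singleton clause (y43), y43 = True.
But (¬y43) is also a unit clause — contradiction.
That branch fails; take y21 = False instead.
From the singleton clause (y23), y23 = True.
From the singleton clause (¬y13), y13 = False.
From the singleton clause (¬y33), y33 = False.
From the singleton clause (y31), y31 = True.
From the singleton clause (¬y41), y41 = False.
From the singleton clause (y43), y43 = True.
But (¬y43) is also a unit clause — contradiction.
Either choice for y21 ends in contradiction.
That branch fails; take y12 = False instead.
From the singleton clause (y13), y13 = True.
From the singleton clause (¬y23), y23 = False.
From the singleton clause (¬y33), y33 = False.
From the singleton clause (¬y43), y43 = False.
Try y21 = True.
From the singleton clause (¬y31), y31 = False.
From the singleton clause (y32), y32 = True.
From the singleton clause (¬y41), y41 = False.
From the singleton clause (y42), y42 = True.
But (¬y42) is also a unit clause — contradiction.
That branch fails; take y21 = False instead.
From the singleton clause (y22), y22 = True.
From the singleton clause (¬y32), y32 = False.
From the singleton clause (y31), y31 = True.
From the singleton clause (¬y41), y41 = False.
From the singleton clause (y42), y42 = True.
But (¬y42) is also a unit clause — contradiction.
Either choice for y21 ends in contradiction.
Either choice for y12 ends in contradiction.
That branch fails; take y11 = True instead.
From the singleton clause (¬y21), y21 = False.
From the singleton clause (¬y31), y31 = False.
From the singleton clause (¬y41), y41 = False.
Try y22 = True.
From the singleton clause (¬y12), y12 = False.
From the singleton clause (¬y32), y32 = False.
From the singleton clause (y33), y33 = True.
From the singleton clause (¬y42), y42 = False.
From the singleton clause (y43), y43 = True.
But (¬y43) is also a unit clause — contradiction.
That branch fails; take y22 = False instead.
From the singleton clause (y23), y23 = True.
From the singleton clause (¬y13), y13 = False.
From the singleton clause (¬y33), y33 = False.
From the singleton clause (y32), y32 = True.
From the singleton clause (¬y12), y12 = False.
From the singleton clause (¬y42), y42 = False.
From the singleton clause (y43), y43 = True.
But (¬y43) is also a unit clause — contradiction.
Either choice for y22 ends in contradiction.
Either choice for y11 ends in contradiction.
No assignment satisfies every clause.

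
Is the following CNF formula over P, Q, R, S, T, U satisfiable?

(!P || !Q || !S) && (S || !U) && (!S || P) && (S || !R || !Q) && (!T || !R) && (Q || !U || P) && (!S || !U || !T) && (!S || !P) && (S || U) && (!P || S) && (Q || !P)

Case S = true:
The clause (P) is unit, so P = true.
Now (!P) is unsatisfied and unit — conflict.
So S must be the other value — set S = false.
The clause (!U) is unit, so U = false.
Now (U) is unsatisfied and unit — conflict.
Both values of S lead to a conflict.
No assignment satisfies every clause.

No, unsatisfiable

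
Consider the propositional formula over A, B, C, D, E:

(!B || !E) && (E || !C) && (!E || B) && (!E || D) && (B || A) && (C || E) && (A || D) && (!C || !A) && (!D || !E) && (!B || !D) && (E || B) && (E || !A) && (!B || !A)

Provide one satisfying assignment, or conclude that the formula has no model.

UNSATISFIABLE

Try B = false.
Unit clause (!E) forces E = false.
That conflicts with the unit clause (E).
Backtrack on B: now try B = true.
Unit clause (!E) forces E = false.
Unit clause (!C) forces C = false.
That conflicts with the unit clause (C).
Both values of B lead to a conflict.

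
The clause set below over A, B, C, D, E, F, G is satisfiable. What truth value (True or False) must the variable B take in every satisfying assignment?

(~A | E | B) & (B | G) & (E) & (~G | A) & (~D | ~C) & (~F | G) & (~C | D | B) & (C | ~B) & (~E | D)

False

Suppose B = 1.
The clause (E) is unit, so E = 1.
The clause (C) is unit, so C = 1.
The clause (~D) is unit, so D = 0.
That conflicts with the unit clause (D).
So every satisfying assignment has B = False.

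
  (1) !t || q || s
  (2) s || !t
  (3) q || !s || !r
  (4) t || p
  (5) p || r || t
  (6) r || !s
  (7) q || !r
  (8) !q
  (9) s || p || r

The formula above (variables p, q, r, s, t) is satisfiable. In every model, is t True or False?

False

Suppose t = true.
From the singleton clause (s), s = true.
From the singleton clause (r), r = true.
From the singleton clause (q), q = true.
But (!q) is also a unit clause — contradiction.
So every satisfying assignment has t = False.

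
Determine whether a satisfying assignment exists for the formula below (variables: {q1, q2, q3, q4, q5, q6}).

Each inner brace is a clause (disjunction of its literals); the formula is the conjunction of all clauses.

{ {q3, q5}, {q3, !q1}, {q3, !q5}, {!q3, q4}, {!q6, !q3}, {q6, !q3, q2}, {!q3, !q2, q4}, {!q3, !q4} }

No, unsatisfiable

Suppose q3 = true.
(q4) alone gives q4 = true.
But (!q4) is also a unit clause — contradiction.
So q3 must be the other value — set q3 = false.
(q5) alone gives q5 = true.
But (!q5) is also a unit clause — contradiction.
Either choice for q3 ends in contradiction.
No assignment satisfies every clause.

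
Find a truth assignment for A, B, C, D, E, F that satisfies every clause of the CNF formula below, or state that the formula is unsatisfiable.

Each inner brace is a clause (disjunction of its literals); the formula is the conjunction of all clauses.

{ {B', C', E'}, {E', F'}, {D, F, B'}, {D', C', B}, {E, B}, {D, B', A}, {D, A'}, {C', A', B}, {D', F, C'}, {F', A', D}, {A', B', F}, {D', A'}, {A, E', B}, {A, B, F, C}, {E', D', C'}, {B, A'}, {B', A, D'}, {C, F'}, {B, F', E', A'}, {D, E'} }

UNSATISFIABLE

Branch on E: set E = 0.
From the singleton clause (B), B = 1.
Branch on D: set D = 1.
From the singleton clause (A'), A = 0.
That conflicts with the unit clause (A).
Undo D and try D = 0.
From the singleton clause (F), F = 1.
From the singleton clause (A), A = 1.
That conflicts with the unit clause (A').
Neither D = 1 nor D = 0 works.
Undo E and try E = 1.
From the singleton clause (F'), F = 0.
From the singleton clause (D), D = 1.
From the singleton clause (C'), C = 0.
From the singleton clause (A'), A = 0.
From the singleton clause (B), B = 1.
That conflicts with the unit clause (B').
Neither E = 1 nor E = 0 works.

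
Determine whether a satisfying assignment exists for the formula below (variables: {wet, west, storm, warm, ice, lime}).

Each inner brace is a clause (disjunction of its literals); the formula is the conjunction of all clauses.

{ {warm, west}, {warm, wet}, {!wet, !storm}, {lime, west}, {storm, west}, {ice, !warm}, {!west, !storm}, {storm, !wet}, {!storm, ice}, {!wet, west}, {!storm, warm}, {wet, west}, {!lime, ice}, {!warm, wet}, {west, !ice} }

Try warm = true.
(ice) alone gives ice = true.
(wet) alone gives wet = true.
(!storm) alone gives storm = false.
Now (storm) is unsatisfied and unit — conflict.
Undo warm and try warm = false.
(west) alone gives west = true.
(wet) alone gives wet = true.
(!storm) alone gives storm = false.
Now (storm) is unsatisfied and unit — conflict.
Either choice for warm ends in contradiction.
No assignment satisfies every clause.

No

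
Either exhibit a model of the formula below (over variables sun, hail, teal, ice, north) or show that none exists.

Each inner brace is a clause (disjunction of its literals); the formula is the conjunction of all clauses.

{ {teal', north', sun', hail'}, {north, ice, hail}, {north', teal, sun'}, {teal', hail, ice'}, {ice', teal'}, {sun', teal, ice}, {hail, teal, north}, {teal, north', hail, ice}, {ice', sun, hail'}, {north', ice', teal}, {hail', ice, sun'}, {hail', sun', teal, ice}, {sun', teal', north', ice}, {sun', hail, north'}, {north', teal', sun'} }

Case ice = 0:
Case north = 0:
The clause (hail) is unit, so hail = 1.
The clause (sun') is unit, so sun = 0.
No clause remains; teal is free.

sun=0,  hail=1,  teal=1,  ice=0,  north=0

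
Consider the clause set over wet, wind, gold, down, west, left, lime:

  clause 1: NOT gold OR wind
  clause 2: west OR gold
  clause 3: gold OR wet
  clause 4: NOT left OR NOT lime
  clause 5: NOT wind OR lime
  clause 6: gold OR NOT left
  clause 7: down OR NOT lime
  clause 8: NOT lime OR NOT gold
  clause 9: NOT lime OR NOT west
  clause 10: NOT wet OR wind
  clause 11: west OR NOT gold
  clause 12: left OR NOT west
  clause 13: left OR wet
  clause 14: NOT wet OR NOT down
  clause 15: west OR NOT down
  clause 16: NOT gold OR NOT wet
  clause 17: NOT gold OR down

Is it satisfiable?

Case gold = false:
The clause (west) is unit, so west = true.
The clause (wet) is unit, so wet = true.
The clause (NOT left) is unit, so left = false.
Now (left) is unsatisfied and unit — conflict.
Undo gold and try gold = true.
The clause (wind) is unit, so wind = true.
The clause (lime) is unit, so lime = true.
Now (NOT lime) is unsatisfied and unit — conflict.
Either choice for gold ends in contradiction.
No assignment satisfies every clause.

Unsatisfiable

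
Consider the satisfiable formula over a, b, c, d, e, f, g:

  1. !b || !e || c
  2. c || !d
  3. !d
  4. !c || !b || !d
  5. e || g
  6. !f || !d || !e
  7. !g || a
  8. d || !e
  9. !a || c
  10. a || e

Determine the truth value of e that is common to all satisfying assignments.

Suppose e = true.
Unit clause (!d) forces d = false.
But (d) is also a unit clause — contradiction.
So every satisfying assignment has e = False.

False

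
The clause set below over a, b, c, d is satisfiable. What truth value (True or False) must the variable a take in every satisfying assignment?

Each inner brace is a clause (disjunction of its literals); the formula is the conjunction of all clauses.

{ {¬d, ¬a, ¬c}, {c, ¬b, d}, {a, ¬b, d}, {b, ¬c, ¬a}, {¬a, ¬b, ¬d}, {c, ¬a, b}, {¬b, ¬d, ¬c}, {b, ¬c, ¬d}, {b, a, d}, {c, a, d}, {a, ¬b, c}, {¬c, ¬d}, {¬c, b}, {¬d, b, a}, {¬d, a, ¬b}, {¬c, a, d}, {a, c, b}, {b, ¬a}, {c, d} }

True

Suppose a = False.
Try b = False.
From the singleton clause (d), d = True.
That conflicts with the unit clause (¬d).
That branch fails; take b = True instead.
From the singleton clause (d), d = True.
That conflicts with the unit clause (¬d).
Either choice for b ends in contradiction.
So every satisfying assignment has a = True.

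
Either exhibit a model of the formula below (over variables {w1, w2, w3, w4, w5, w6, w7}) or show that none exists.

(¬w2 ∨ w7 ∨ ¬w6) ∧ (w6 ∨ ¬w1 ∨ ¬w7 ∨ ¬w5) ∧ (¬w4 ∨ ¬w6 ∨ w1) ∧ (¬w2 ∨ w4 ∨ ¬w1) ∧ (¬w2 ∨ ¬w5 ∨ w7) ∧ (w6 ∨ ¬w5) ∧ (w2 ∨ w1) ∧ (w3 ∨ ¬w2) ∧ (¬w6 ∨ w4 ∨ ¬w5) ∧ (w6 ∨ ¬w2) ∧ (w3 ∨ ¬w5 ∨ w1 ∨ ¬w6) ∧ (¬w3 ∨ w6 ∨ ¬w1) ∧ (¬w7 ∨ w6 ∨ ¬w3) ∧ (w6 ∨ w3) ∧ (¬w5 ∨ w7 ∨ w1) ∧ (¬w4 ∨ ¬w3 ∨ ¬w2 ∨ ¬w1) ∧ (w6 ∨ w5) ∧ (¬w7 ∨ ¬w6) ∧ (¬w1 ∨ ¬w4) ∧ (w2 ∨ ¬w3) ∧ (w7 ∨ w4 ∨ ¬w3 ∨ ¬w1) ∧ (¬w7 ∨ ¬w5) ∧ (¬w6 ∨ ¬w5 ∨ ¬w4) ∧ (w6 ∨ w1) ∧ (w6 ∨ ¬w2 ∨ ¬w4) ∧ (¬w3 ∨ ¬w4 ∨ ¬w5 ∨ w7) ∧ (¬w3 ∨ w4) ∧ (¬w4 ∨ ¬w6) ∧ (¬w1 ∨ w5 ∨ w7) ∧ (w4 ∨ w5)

UNSATISFIABLE

Case w6 = True:
(¬w7) alone gives w7 = False.
(¬w2) alone gives w2 = False.
(w1) alone gives w1 = True.
(¬w4) alone gives w4 = False.
(¬w5) alone gives w5 = False.
But (w5) is also a unit clause — contradiction.
Backtrack on w6: now try w6 = False.
(¬w5) alone gives w5 = False.
But (w5) is also a unit clause — contradiction.
Either choice for w6 ends in contradiction.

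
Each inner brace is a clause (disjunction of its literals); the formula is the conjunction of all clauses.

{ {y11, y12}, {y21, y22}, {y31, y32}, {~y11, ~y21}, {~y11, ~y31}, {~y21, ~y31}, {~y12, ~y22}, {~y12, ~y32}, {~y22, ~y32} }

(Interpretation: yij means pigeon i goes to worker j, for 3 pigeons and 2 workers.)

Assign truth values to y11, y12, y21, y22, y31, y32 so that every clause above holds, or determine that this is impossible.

UNSATISFIABLE

Case y11 = 1:
The clause (~y21) is unit, so y21 = 0.
The clause (y22) is unit, so y22 = 1.
The clause (~y31) is unit, so y31 = 0.
The clause (y32) is unit, so y32 = 1.
That conflicts with the unit clause (~y32).
Backtrack on y11: now try y11 = 0.
The clause (y12) is unit, so y12 = 1.
The clause (~y22) is unit, so y22 = 0.
The clause (y21) is unit, so y21 = 1.
The clause (~y31) is unit, so y31 = 0.
The clause (y32) is unit, so y32 = 1.
That conflicts with the unit clause (~y32).
Either choice for y11 ends in contradiction.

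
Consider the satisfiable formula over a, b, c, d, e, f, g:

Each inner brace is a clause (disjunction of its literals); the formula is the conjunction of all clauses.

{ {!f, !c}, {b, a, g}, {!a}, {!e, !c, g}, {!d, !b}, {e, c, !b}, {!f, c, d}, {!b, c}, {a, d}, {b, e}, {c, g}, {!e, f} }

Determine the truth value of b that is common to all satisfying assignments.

False

Suppose b = true.
(!a) alone gives a = false.
(!d) alone gives d = false.
But (d) is also a unit clause — contradiction.
So every satisfying assignment has b = False.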